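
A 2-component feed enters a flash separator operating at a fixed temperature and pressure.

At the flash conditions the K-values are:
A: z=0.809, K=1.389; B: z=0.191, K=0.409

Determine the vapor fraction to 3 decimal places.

Material balance + equilibrium reduce to Σ zᵢ(Kᵢ−1)/(1+ψ(Kᵢ−1)) = 0.
Feasibility: ΣzᵢKᵢ = 1.202, Σzᵢ/Kᵢ = 1.049 — both > 1, two phases present.
Newton–Raphson from ψ = 0.51:
  ψ = 0.510: g = 0.1010, g' = -0.222 → ψ = 0.965
  ψ = 0.965: g = -0.0340, g' = -0.426 → ψ = 0.885
  ψ = 0.885: g = -0.0027, g' = -0.361 → ψ = 0.878
Converged at ψ = 0.878.

ψ = 0.878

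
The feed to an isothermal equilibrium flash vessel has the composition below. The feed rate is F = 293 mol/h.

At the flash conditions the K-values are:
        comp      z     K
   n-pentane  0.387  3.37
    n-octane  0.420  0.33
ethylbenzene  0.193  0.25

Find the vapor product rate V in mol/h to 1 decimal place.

Rachford–Rice: g(V/F) = Σ zᵢ(Kᵢ−1)/(1+V/F(Kᵢ−1)) = 0.
g(0) = ΣzᵢKᵢ − 1 = 0.491 and g(1) = 1 − Σzᵢ/Kᵢ = -1.160, so a root lies in (0, 1).
Newton iteration, V/F⁰ = 0.68:
  V/F = 0.680: g = -0.4611, g' = -1.407 → V/F = 0.352
  V/F = 0.352: g = -0.0652, g' = -1.169 → V/F = 0.297
  V/F = 0.297: g = 0.0014, g' = -1.223 → V/F = 0.298
Converged at V/F = 0.298.
Then V = V/F·F = 0.2976·293 = 87.2 mol/h and L = F − V = 205.8 mol/h.

V = 87.2 mol/h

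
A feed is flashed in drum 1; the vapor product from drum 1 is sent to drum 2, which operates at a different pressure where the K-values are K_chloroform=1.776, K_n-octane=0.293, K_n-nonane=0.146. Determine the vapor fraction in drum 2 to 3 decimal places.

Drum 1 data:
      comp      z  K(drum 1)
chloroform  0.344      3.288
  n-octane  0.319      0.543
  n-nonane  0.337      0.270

Drum 1:
Material balance + equilibrium reduce to Σ zᵢ(Kᵢ−1)/(1+ψ₁(Kᵢ−1)) = 0.
Feasibility: ΣzᵢKᵢ = 1.395, Σzᵢ/Kᵢ = 1.940 — both > 1, two phases present.
Iterate (Newton) starting at ψ₁ = 0.5:
  ψ₁ = 0.500: g = -0.2093, g' = -0.949 → ψ₁ = 0.279
  ψ₁ = 0.279: g = 0.0039, g' = -1.041 → ψ₁ = 0.283
Converged at ψ₁ = 0.283.
Drum-1 compositions:
  chloroform: x = 0.209, y = 0.686
  n-octane: x = 0.366, y = 0.199
  n-nonane: x = 0.425, y = 0.115
Drum-2 feed = drum-1 vapor: z₂ = (0.6863, 0.1990, 0.1147).
Drum 2:
Rachford–Rice: g(ψ₂) = Σ zᵢ(Kᵢ−1)/(1+ψ₂(Kᵢ−1)) = 0.
Check two-phase: ΣzᵢKᵢ = 1.294 > 1 and Σzᵢ/Kᵢ = 1.851 > 1, so g(0) = 0.294 > 0 and g(1) = -0.851 < 0.
Iterate (Newton) starting at ψ₂ = 0.5:
  ψ₂ = 0.500: g = -0.0048, g' = -0.707 → ψ₂ = 0.493
Converged at ψ₂ = 0.493.
  chloroform: x = 0.496, y = 0.882
  n-octane: x = 0.305, y = 0.090
  n-nonane: x = 0.198, y = 0.029

V/F (drum 2) = 0.493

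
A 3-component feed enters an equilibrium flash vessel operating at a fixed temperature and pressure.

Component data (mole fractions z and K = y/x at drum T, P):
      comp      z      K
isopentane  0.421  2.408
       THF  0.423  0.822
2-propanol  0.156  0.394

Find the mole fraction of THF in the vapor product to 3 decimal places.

Rachford–Rice: g(ψ) = Σ zᵢ(Kᵢ−1)/(1+ψ(Kᵢ−1)) = 0.
g(0) = ΣzᵢKᵢ − 1 = 0.423 and g(1) = 1 − Σzᵢ/Kᵢ = -0.085, so a root lies in (0, 1).
Iterate (Newton) starting at ψ = 0.42:
  ψ = 0.420: g = 0.1643, g' = -0.448 → ψ = 0.786
  ψ = 0.786: g = 0.0131, g' = -0.415 → ψ = 0.818
Converged at ψ = 0.818.
Compositions from xᵢ = zᵢ/(1+ψ(Kᵢ−1)), yᵢ = Kᵢxᵢ:
  isopentane: x = 0.196, y = 0.471
  THF: x = 0.495, y = 0.407
  2-propanol: x = 0.309, y = 0.122

y_THF = 0.407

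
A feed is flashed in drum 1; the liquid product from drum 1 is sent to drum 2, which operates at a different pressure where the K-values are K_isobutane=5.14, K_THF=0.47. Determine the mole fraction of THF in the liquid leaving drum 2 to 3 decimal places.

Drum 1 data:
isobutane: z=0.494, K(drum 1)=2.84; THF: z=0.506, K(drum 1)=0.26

x_THF (drum 2) = 0.887

Drum 1:
Binary case is linear: z₁(K₁−1)(1+ψ₁(K₂−1)) + z₂(K₂−1)(1+ψ₁(K₁−1)) = 0
⇒ ψ₁ = [z₁(K₁−1)+z₂(K₂−1)] / [−(K₁−1)(K₂−1)] = 0.5345/1.3616 = 0.393
Drum-1 compositions:
  isobutane: x = 0.287, y = 0.815
  THF: x = 0.713, y = 0.185
Drum-2 feed = drum-1 liquid: z₂ = (0.2868, 0.7132).
Drum 2:
Material balance + equilibrium reduce to Σ zᵢ(Kᵢ−1)/(1+ψ₂(Kᵢ−1)) = 0.
Check two-phase: ΣzᵢKᵢ = 1.809 > 1 and Σzᵢ/Kᵢ = 1.573 > 1, so g(0) = 0.809 > 0 and g(1) = -0.573 < 0.
Newton iteration, ψ₂⁰ = 0.5:
  ψ₂ = 0.500: g = -0.1275, g' = -0.892 → ψ₂ = 0.357
  ψ₂ = 0.357: g = 0.0128, g' = -1.105 → ψ₂ = 0.369
Converged at ψ₂ = 0.369.
  isobutane: x = 0.113, y = 0.583
  THF: x = 0.887, y = 0.417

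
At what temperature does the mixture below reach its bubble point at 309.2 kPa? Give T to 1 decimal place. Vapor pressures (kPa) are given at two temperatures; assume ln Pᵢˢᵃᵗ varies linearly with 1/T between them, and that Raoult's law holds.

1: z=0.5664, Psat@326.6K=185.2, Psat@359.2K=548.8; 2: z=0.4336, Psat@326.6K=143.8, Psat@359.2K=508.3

Bubble-point temperature: ΣzᵢPᵢˢᵃᵗ(T) = P. Interpolate ln Pᵢˢᵃᵗ = aᵢ + bᵢ/T.
  T = 326.6 K: ΣzᵢPᵢˢᵃᵗ = 167.25 kPa
  T = 359.2 K: ΣzᵢPᵢˢᵃᵗ = 531.24 kPa
  T = 342.9 K: ΣzᵢPᵢˢᵃᵗ = 306.09 kPa
  T = 351.0 K: ΣzᵢPᵢˢᵃᵗ = 405.07 kPa
  T = 346.9 K: ΣzᵢPᵢˢᵃᵗ = 352.07 kPa
  T = 344.9 K: ΣzᵢPᵢˢᵃᵗ = 328.41 kPa
Interpolating between 342.9 K and 344.9 K gives T ≈ 343.2 K.

T = 343.2 K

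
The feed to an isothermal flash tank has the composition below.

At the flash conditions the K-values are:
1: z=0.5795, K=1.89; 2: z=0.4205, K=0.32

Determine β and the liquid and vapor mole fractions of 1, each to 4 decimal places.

Material balance + equilibrium reduce to Σ zᵢ(Kᵢ−1)/(1+β(Kᵢ−1)) = 0.
g(0) = ΣzᵢKᵢ − 1 = 0.2298 and g(1) = 1 − Σzᵢ/Kᵢ = -0.6207, so a root lies in (0, 1).
Binary case is linear: z₁(K₁−1)(1+β(K₂−1)) + z₂(K₂−1)(1+β(K₁−1)) = 0
⇒ β = [z₁(K₁−1)+z₂(K₂−1)] / [−(K₁−1)(K₂−1)] = 0.22981/0.60520 = 0.3797
Compositions from xᵢ = zᵢ/(1+β(Kᵢ−1)), yᵢ = Kᵢxᵢ:
  1: x = 0.4331, y = 0.8186
  2: x = 0.5669, y = 0.1814

β = 0.3797, x_1 = 0.4331, y_1 = 0.8186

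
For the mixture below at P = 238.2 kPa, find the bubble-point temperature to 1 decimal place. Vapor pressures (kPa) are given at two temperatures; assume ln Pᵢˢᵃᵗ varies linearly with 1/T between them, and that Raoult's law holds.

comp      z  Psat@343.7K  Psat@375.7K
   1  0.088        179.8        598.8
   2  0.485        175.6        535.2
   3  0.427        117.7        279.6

Bubble-point temperature: ΣzᵢPᵢˢᵃᵗ(T) = P. Interpolate ln Pᵢˢᵃᵗ = aᵢ + bᵢ/T.
  T = 343.7 K: ΣzᵢPᵢˢᵃᵗ = 151.25 kPa
  T = 375.7 K: ΣzᵢPᵢˢᵃᵗ = 431.66 kPa
  T = 359.7 K: ΣzᵢPᵢˢᵃᵗ = 261.04 kPa
  T = 351.7 K: ΣzᵢPᵢˢᵃᵗ = 199.83 kPa
  T = 355.7 K: ΣzᵢPᵢˢᵃᵗ = 228.71 kPa
  T = 357.7 K: ΣzᵢPᵢˢᵃᵗ = 244.42 kPa
Interpolating between 355.7 K and 357.7 K gives T ≈ 356.9 K.

T = 356.9 K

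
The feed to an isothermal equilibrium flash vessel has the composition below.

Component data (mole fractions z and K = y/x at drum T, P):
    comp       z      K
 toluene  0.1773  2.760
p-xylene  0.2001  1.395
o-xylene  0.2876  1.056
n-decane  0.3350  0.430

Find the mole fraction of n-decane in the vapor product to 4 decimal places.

y_n-decane = 0.1938

Rachford–Rice: g(ψ) = Σ zᵢ(Kᵢ−1)/(1+ψ(Kᵢ−1)) = 0.
Check two-phase: ΣzᵢKᵢ = 1.2162 > 1 and Σzᵢ/Kᵢ = 1.2591 > 1, so g(0) = 0.2162 > 0 and g(1) = -0.2591 < 0.
Iterate (Newton) starting at ψ = 0.47:
  ψ = 0.4700: g = -0.00769, g' = -0.3906 → ψ = 0.4503
Converged at ψ = 0.4503.
Compositions from xᵢ = zᵢ/(1+ψ(Kᵢ−1)), yᵢ = Kᵢxᵢ:
  toluene: x = 0.0989, y = 0.2730
  p-xylene: x = 0.1699, y = 0.2370
  o-xylene: x = 0.2805, y = 0.2962
  n-decane: x = 0.4507, y = 0.1938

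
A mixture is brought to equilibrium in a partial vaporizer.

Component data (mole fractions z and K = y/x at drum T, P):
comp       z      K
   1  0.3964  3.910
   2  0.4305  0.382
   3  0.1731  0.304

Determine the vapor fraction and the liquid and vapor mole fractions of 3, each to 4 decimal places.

Let ψ = V/F and solve Σ zᵢ(Kᵢ−1)/(1+ψ(Kᵢ−1)) = 0.
Check two-phase: ΣzᵢKᵢ = 1.7670 > 1 and Σzᵢ/Kᵢ = 1.7978 > 1, so g(0) = 0.7670 > 0 and g(1) = -0.7978 < 0.
Newton–Raphson from ψ = 0.5:
  ψ = 0.5000: g = -0.09993, g' = -1.0985 → ψ = 0.4090
  ψ = 0.4090: g = 0.00218, g' = -1.1581 → ψ = 0.4109
Converged at ψ = 0.4109.
Compositions from xᵢ = zᵢ/(1+ψ(Kᵢ−1)), yᵢ = Kᵢxᵢ:
  1: x = 0.1805, y = 0.7059
  2: x = 0.5770, y = 0.2204
  3: x = 0.2424, y = 0.0737

ψ = 0.4109, x_3 = 0.2424, y_3 = 0.0737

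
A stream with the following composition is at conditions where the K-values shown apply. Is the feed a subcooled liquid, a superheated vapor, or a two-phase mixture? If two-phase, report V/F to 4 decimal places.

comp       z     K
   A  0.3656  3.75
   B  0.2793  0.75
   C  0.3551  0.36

ΣzᵢKᵢ = 1.7083; Σzᵢ/Kᵢ = 1.4563.
Both exceed 1, so a two-phase solution exists.
Iterate (Newton) starting at ψ = 0.5:
  ψ = 0.5000: g = 0.00931, g' = -0.8275 → ψ = 0.5113
Converged at ψ = 0.5113.

two-phase, V/F = 0.5113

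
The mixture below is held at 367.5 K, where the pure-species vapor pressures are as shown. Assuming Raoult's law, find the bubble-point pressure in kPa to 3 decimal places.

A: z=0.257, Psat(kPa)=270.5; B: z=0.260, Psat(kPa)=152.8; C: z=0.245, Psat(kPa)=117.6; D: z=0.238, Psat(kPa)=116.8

At the bubble point ψ → 0, so ΣzᵢKᵢ = 1 with Kᵢ = Pᵢˢᵃᵗ/P ⇒ P = ΣzᵢPᵢˢᵃᵗ.
P = 0.257·270.5 + 0.260·152.8 + 0.245·117.6 + 0.238·116.8 = 165.857 kPa

Pbub = 165.857 kPa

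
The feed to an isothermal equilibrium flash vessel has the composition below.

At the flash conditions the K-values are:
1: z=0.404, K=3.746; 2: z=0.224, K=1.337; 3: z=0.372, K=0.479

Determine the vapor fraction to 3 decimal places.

ψ = 0.920

Let ψ = V/F and solve Σ zᵢ(Kᵢ−1)/(1+ψ(Kᵢ−1)) = 0.
g(0) = ΣzᵢKᵢ − 1 = 0.991 and g(1) = 1 − Σzᵢ/Kᵢ = -0.052, so a root lies in (0, 1).
Newton iteration, ψ⁰ = 0.5:
  ψ = 0.500: g = 0.2700, g' = -0.744 → ψ = 0.863
  ψ = 0.863: g = 0.0357, g' = -0.617 → ψ = 0.921
  ψ = 0.921: g = -0.0004, g' = -0.632 → ψ = 0.920
Converged at ψ = 0.920.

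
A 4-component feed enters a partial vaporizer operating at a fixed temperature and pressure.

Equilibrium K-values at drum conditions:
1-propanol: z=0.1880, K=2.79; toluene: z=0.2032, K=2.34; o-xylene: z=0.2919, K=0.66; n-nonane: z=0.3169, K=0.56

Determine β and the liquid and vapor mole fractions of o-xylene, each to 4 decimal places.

Rachford–Rice: g(β) = Σ zᵢ(Kᵢ−1)/(1+β(Kᵢ−1)) = 0.
Feasibility: ΣzᵢKᵢ = 1.3701, Σzᵢ/Kᵢ = 1.1624 — both > 1, two phases present.
Iterate (Newton) starting at β = 0.5:
  β = 0.5000: g = 0.04229, g' = -0.4484 → β = 0.5943
  β = 0.5943: g = 0.00144, g' = -0.4200 → β = 0.5978
Converged at β = 0.5978.
Compositions from xᵢ = zᵢ/(1+β(Kᵢ−1)), yᵢ = Kᵢxᵢ:
  1-propanol: x = 0.0908, y = 0.2534
  toluene: x = 0.1128, y = 0.2640
  o-xylene: x = 0.3664, y = 0.2418
  n-nonane: x = 0.4300, y = 0.2408

β = 0.5978, x_o-xylene = 0.3664, y_o-xylene = 0.2418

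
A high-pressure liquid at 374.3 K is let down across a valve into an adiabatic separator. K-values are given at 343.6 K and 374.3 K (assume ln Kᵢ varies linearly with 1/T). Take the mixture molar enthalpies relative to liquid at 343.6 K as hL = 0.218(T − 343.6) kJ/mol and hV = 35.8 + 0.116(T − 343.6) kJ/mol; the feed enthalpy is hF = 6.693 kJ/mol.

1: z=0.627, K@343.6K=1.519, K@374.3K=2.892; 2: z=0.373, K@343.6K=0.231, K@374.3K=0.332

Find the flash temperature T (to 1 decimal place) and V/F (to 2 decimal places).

T = 345.3 K, V/F = 0.18

Adiabatic flash: solve Rachford–Rice at each trial T, then check hF = ψ·hV(T) + (1−ψ)·hL(T).
  T = 343.6 K: K = (1.519, 0.231), RR gives ψ = 0.097, H_out = 3.460 kJ/mol
  T = 374.3 K: K = (2.892, 0.332), RR gives ψ = 0.741, H_out = 30.916 kJ/mol
  T = 359.0 K: K = (2.127, 0.279), RR gives ψ = 0.539, H_out = 21.808 kJ/mol
  T = 351.3 K: K = (1.804, 0.255), RR gives ψ = 0.377, H_out = 14.888 kJ/mol
  T = 347.5 K: K = (1.659, 0.243), RR gives ψ = 0.262, H_out = 10.122 kJ/mol
  T = 345.6 K: K = (1.590, 0.237), RR gives ψ = 0.189, H_out = 7.168 kJ/mol
Linear interpolation between T = 343.6 (H_out = 3.460) and T = 345.6 (H_out = 7.168) on hF = 6.693 gives T ≈ 345.3 K, at which ψ = 0.18.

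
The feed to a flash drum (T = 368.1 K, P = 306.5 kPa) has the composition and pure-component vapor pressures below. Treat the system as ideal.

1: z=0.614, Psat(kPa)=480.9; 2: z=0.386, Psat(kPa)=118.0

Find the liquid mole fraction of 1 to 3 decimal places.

Raoult's law: Kᵢ = Pᵢˢᵃᵗ/P = Pᵢˢᵃᵗ/306.5.
  K_1 = 480.9/306.5 = 1.56900, K_2 = 118.0/306.5 = 0.38499
Material balance + equilibrium reduce to Σ zᵢ(Kᵢ−1)/(1+ψ(Kᵢ−1)) = 0.
g(0) = ΣzᵢKᵢ − 1 = 0.112 and g(1) = 1 − Σzᵢ/Kᵢ = -0.394, so a root lies in (0, 1).
Newton iteration, ψ⁰ = 0.5:
  ψ = 0.500: g = -0.0708, g' = -0.425 → ψ = 0.333
  ψ = 0.333: g = -0.0049, g' = -0.371 → ψ = 0.320
Converged at ψ = 0.320.
Compositions from xᵢ = zᵢ/(1+ψ(Kᵢ−1)), yᵢ = Kᵢxᵢ:
  1: x = 0.519, y = 0.815
  2: x = 0.481, y = 0.185

x_1 = 0.519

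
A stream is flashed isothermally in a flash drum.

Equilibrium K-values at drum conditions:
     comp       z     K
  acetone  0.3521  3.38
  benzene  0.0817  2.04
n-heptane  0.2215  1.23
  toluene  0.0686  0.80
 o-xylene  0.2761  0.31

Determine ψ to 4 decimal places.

ψ = 0.7278

Rachford–Rice: g(ψ) = Σ zᵢ(Kᵢ−1)/(1+ψ(Kᵢ−1)) = 0.
Check two-phase: ΣzᵢKᵢ = 1.7697 > 1 and Σzᵢ/Kᵢ = 1.3007 > 1, so g(0) = 0.7697 > 0 and g(1) = -0.3007 < 0.
Newton iteration, ψ⁰ = 0.5:
  ψ = 0.5000: g = 0.17814, g' = -0.7733 → ψ = 0.7304
  ψ = 0.7304: g = -0.00218, g' = -0.8411 → ψ = 0.7278
Converged at ψ = 0.7278.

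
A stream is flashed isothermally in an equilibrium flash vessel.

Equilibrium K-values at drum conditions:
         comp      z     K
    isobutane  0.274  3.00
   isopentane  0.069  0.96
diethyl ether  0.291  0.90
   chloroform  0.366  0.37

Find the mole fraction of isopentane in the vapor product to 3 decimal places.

Rachford–Rice: g(ψ) = Σ zᵢ(Kᵢ−1)/(1+ψ(Kᵢ−1)) = 0.
g(0) = ΣzᵢKᵢ − 1 = 0.286 and g(1) = 1 − Σzᵢ/Kᵢ = -0.476, so a root lies in (0, 1).
Newton–Raphson from ψ = 0.5:
  ψ = 0.500: g = -0.0961, g' = -0.587 → ψ = 0.336
  ψ = 0.336: g = 0.0021, g' = -0.629 → ψ = 0.340
Converged at ψ = 0.340.
Compositions from xᵢ = zᵢ/(1+ψ(Kᵢ−1)), yᵢ = Kᵢxᵢ:
  isobutane: x = 0.163, y = 0.489
  isopentane: x = 0.070, y = 0.067
  diethyl ether: x = 0.301, y = 0.271
  chloroform: x = 0.466, y = 0.172

y_isopentane = 0.067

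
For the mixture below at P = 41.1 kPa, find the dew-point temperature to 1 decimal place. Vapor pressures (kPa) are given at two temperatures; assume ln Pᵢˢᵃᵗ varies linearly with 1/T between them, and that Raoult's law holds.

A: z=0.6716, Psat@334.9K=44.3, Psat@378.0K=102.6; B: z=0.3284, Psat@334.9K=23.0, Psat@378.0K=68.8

T = 342.6 K

Dew-point temperature: Σzᵢ·P/Pᵢˢᵃᵗ(T) = 1. Interpolate ln Pᵢˢᵃᵗ = aᵢ + bᵢ/T.
  T = 334.9 K: ΣzᵢP/Pᵢˢᵃᵗ = 1.2099
  T = 378.0 K: ΣzᵢP/Pᵢˢᵃᵗ = 0.4652
  T = 356.4 K: ΣzᵢP/Pᵢˢᵃᵗ = 0.7282
  T = 345.6 K: ΣzᵢP/Pᵢˢᵃᵗ = 0.9318
  T = 340.2 K: ΣzᵢP/Pᵢˢᵃᵗ = 1.0608
  T = 342.9 K: ΣzᵢP/Pᵢˢᵃᵗ = 0.9937
Interpolating between 340.2 K and 342.9 K gives T ≈ 342.6 K.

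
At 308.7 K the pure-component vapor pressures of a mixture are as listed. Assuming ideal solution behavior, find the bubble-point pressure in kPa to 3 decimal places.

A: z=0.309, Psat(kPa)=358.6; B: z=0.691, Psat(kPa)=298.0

At the bubble point ψ → 0, so ΣzᵢKᵢ = 1 with Kᵢ = Pᵢˢᵃᵗ/P ⇒ P = ΣzᵢPᵢˢᵃᵗ.
P = 0.309·358.6 + 0.691·298.0 = 316.725 kPa

Pbub = 316.725 kPa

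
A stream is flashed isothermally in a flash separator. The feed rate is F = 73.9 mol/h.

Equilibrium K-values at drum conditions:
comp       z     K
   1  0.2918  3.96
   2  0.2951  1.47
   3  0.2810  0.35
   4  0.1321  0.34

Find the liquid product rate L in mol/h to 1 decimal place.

Rachford–Rice: g(ψ) = Σ zᵢ(Kᵢ−1)/(1+ψ(Kᵢ−1)) = 0.
Check two-phase: ΣzᵢKᵢ = 1.7326 > 1 and Σzᵢ/Kᵢ = 1.4658 > 1, so g(0) = 0.7326 > 0 and g(1) = -0.4658 < 0.
Iterate (Newton) starting at ψ = 0.5:
  ψ = 0.5000: g = 0.05986, g' = -0.8472 → ψ = 0.5707
  ψ = 0.5707: g = 0.00034, g' = -0.8422 → ψ = 0.5711
Converged at ψ = 0.5711.
Then V = ψ·F = 0.5711·73.9 = 42.2 mol/h and L = F − V = 31.7 mol/h.

L = 31.7 mol/h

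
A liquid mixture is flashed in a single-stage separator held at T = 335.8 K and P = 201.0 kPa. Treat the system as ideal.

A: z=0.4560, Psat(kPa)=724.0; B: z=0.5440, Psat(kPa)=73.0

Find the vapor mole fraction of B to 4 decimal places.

y_B = 0.2918

Raoult's law: Kᵢ = Pᵢˢᵃᵗ/P = Pᵢˢᵃᵗ/201.0.
  K_A = 724.0/201.0 = 3.601990, K_B = 73.0/201.0 = 0.363184
Binary case is linear: z₁(K₁−1)(1+V/F(K₂−1)) + z₂(K₂−1)(1+V/F(K₁−1)) = 0
⇒ V/F = [z₁(K₁−1)+z₂(K₂−1)] / [−(K₁−1)(K₂−1)] = 0.84008/1.65699 = 0.5070
Compositions from xᵢ = zᵢ/(1+V/F(Kᵢ−1)), yᵢ = Kᵢxᵢ:
  A: x = 0.1966, y = 0.7082
  B: x = 0.8034, y = 0.2918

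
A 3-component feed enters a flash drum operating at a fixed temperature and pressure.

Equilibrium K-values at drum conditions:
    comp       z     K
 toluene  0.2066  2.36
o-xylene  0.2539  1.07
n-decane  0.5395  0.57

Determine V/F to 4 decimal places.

Rachford–Rice: g(V/F) = Σ zᵢ(Kᵢ−1)/(1+V/F(Kᵢ−1)) = 0.
g(0) = ΣzᵢKᵢ − 1 = 0.0668 and g(1) = 1 − Σzᵢ/Kᵢ = -0.2713, so a root lies in (0, 1).
Newton–Raphson from V/F = 0.5:
  V/F = 0.5000: g = -0.11110, g' = -0.2984 → V/F = 0.1277
  V/F = 0.1277: g = 0.01155, g' = -0.3903 → V/F = 0.1573
  V/F = 0.1573: g = 0.00023, g' = -0.3753 → V/F = 0.1579
Converged at V/F = 0.1579.

V/F = 0.1579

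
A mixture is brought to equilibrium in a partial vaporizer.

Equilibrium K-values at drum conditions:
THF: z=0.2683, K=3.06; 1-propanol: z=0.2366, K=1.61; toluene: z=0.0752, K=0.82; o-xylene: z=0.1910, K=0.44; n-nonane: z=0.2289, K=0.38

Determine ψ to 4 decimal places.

Let ψ = V/F and solve Σ zᵢ(Kᵢ−1)/(1+ψ(Kᵢ−1)) = 0.
Feasibility: ΣzᵢKᵢ = 1.4346, Σzᵢ/Kᵢ = 1.3628 — both > 1, two phases present.
Newton–Raphson from ψ = 0.45:
  ψ = 0.4500: g = 0.04550, g' = -0.6400 → ψ = 0.5211
  ψ = 0.5211: g = 0.00045, g' = -0.6299 → ψ = 0.5218
Converged at ψ = 0.5218.

ψ = 0.5218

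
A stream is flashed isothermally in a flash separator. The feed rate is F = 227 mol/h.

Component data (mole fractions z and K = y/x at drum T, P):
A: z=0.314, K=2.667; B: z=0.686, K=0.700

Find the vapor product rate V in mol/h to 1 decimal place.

V = 144.2 mol/h

Newton–Raphson from V/F = 0.5:
  V/F = 0.500: g = 0.0434, g' = -0.345 → V/F = 0.626
  V/F = 0.626: g = 0.0028, g' = -0.303 → V/F = 0.635
Converged at V/F = 0.635.
Then V = V/F·F = 0.6351·227 = 144.2 mol/h and L = F − V = 82.8 mol/h.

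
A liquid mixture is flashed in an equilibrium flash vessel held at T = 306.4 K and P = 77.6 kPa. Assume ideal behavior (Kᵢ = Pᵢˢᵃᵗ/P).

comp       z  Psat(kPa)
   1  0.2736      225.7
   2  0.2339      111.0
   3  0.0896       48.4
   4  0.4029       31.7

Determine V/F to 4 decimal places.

V/F = 0.4498

Raoult's law: Kᵢ = Pᵢˢᵃᵗ/P = Pᵢˢᵃᵗ/77.6.
  K_1 = 225.7/77.6 = 2.908505, K_2 = 111.0/77.6 = 1.430412, K_3 = 48.4/77.6 = 0.623711, K_4 = 31.7/77.6 = 0.408505
Rachford–Rice: g(V/F) = Σ zᵢ(Kᵢ−1)/(1+V/F(Kᵢ−1)) = 0.
g(0) = ΣzᵢKᵢ − 1 = 0.3508 and g(1) = 1 − Σzᵢ/Kᵢ = -0.3875, so a root lies in (0, 1).
Newton iteration, V/F⁰ = 0.5:
  V/F = 0.5000: g = -0.02988, g' = -0.5937 → V/F = 0.4497
  V/F = 0.4497: g = 0.00010, g' = -0.5990 → V/F = 0.4498
Converged at V/F = 0.4498.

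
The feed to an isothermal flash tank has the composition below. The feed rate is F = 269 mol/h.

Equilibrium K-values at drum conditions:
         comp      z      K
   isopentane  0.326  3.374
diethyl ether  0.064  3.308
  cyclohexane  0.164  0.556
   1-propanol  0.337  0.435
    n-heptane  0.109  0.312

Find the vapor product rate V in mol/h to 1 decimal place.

V = 118.5 mol/h

Newton–Raphson from β = 0.5:
  β = 0.500: g = -0.0508, g' = -0.840 → β = 0.439
  β = 0.439: g = 0.0008, g' = -0.870 → β = 0.440
Converged at β = 0.440.
Then V = β·F = 0.4404·269 = 118.5 mol/h and L = F − V = 150.5 mol/h.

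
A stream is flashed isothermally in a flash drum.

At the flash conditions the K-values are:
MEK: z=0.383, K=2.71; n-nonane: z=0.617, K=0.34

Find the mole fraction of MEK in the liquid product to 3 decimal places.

x_MEK = 0.278

Rachford–Rice: g(V/F) = Σ zᵢ(Kᵢ−1)/(1+V/F(Kᵢ−1)) = 0.
Feasibility: ΣzᵢKᵢ = 1.248, Σzᵢ/Kᵢ = 1.956 — both > 1, two phases present.
Newton iteration, V/F⁰ = 0.5:
  V/F = 0.500: g = -0.2547, g' = -0.924 → V/F = 0.224
  V/F = 0.224: g = -0.0047, g' = -0.955 → V/F = 0.219
Converged at V/F = 0.219.
Compositions from xᵢ = zᵢ/(1+V/F(Kᵢ−1)), yᵢ = Kᵢxᵢ:
  MEK: x = 0.278, y = 0.755
  n-nonane: x = 0.722, y = 0.245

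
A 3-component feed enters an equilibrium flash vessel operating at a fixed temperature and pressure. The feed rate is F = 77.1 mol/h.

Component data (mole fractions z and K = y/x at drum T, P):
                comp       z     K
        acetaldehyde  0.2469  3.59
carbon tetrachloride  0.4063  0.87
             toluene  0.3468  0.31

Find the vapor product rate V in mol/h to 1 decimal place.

V = 23.4 mol/h

Material balance + equilibrium reduce to Σ zᵢ(Kᵢ−1)/(1+ψ(Kᵢ−1)) = 0.
g(0) = ΣzᵢKᵢ − 1 = 0.3474 and g(1) = 1 − Σzᵢ/Kᵢ = -0.6545, so a root lies in (0, 1).
Newton iteration, ψ⁰ = 0.5:
  ψ = 0.5000: g = -0.14319, g' = -0.7072 → ψ = 0.2975
  ψ = 0.2975: g = 0.00512, g' = -0.7972 → ψ = 0.3039
  ψ = 0.3039: g = 0.00002, g' = -0.7903 → ψ = 0.3040
Converged at ψ = 0.3040.
Then V = ψ·F = 0.3040·77.1 = 23.4 mol/h and L = F − V = 53.7 mol/h.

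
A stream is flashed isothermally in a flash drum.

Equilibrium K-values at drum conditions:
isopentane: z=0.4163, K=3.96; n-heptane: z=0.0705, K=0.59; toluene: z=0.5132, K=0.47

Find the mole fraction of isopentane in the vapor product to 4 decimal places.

y_isopentane = 0.5886

Rachford–Rice: g(ψ) = Σ zᵢ(Kᵢ−1)/(1+ψ(Kᵢ−1)) = 0.
Check two-phase: ΣzᵢKᵢ = 1.9313 > 1 and Σzᵢ/Kᵢ = 1.3165 > 1, so g(0) = 0.9313 > 0 and g(1) = -0.3165 < 0.
Newton iteration, ψ⁰ = 0.42:
  ψ = 0.4200: g = 0.16453, g' = -0.9807 → ψ = 0.5878
  ψ = 0.5878: g = 0.01661, g' = -0.8106 → ψ = 0.6083
  ψ = 0.6083: g = 0.00011, g' = -0.8001 → ψ = 0.6084
Converged at ψ = 0.6084.
Compositions from xᵢ = zᵢ/(1+ψ(Kᵢ−1)), yᵢ = Kᵢxᵢ:
  isopentane: x = 0.1486, y = 0.5886
  n-heptane: x = 0.0939, y = 0.0554
  toluene: x = 0.7574, y = 0.3560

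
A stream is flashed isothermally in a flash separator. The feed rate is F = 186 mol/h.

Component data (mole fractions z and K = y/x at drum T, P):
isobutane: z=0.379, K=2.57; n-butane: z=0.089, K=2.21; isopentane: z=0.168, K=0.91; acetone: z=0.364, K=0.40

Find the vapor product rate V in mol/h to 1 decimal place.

V = 115.1 mol/h

Material balance + equilibrium reduce to Σ zᵢ(Kᵢ−1)/(1+β(Kᵢ−1)) = 0.
Check two-phase: ΣzᵢKᵢ = 1.469 > 1 and Σzᵢ/Kᵢ = 1.282 > 1, so g(0) = 0.469 > 0 and g(1) = -0.282 < 0.
Newton iteration, β⁰ = 0.3:
  β = 0.300: g = 0.2016, g' = -0.698 → β = 0.589
  β = 0.589: g = 0.0184, g' = -0.612 → β = 0.619
Converged at β = 0.619.
Then V = β·F = 0.6188·186 = 115.1 mol/h and L = F − V = 70.9 mol/h.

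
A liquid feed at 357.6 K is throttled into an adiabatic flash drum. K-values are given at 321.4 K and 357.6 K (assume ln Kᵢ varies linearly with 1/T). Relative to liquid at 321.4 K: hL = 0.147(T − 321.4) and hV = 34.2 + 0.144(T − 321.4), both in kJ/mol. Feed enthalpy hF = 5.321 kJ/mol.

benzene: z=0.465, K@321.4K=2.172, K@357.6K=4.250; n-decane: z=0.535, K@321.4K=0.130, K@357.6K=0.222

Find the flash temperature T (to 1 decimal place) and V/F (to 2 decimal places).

Adiabatic flash: solve Rachford–Rice at each trial T, then check hF = ψ·hV(T) + (1−ψ)·hL(T).
  T = 321.4 K: K = (2.172, 0.130), RR gives ψ = 0.078, H_out = 2.668 kJ/mol
  T = 357.6 K: K = (4.250, 0.222), RR gives ψ = 0.433, H_out = 20.085 kJ/mol
  T = 339.5 K: K = (3.093, 0.172), RR gives ψ = 0.306, H_out = 13.117 kJ/mol
  T = 330.4 K: K = (2.602, 0.150), RR gives ψ = 0.213, H_out = 8.608 kJ/mol
  T = 325.9 K: K = (2.380, 0.140), RR gives ψ = 0.153, H_out = 5.892 kJ/mol
  T = 323.6 K: K = (2.272, 0.135), RR gives ψ = 0.117, H_out = 4.320 kJ/mol
  T = 324.8 K: K = (2.328, 0.137), RR gives ψ = 0.136, H_out = 5.158 kJ/mol
Linear interpolation between T = 324.8 (H_out = 5.158) and T = 325.9 (H_out = 5.892) on hF = 5.321 gives T ≈ 325.0 K, at which ψ = 0.14.

T = 325.0 K, V/F = 0.14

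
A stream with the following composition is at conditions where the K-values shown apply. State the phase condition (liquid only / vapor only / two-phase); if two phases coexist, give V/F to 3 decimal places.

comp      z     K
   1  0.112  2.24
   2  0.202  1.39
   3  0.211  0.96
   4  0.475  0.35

liquid only

ΣzᵢKᵢ = 0.900; Σzᵢ/Kᵢ = 1.772.
Since ΣzᵢKᵢ < 1 the mixture is below its bubble point — single liquid phase.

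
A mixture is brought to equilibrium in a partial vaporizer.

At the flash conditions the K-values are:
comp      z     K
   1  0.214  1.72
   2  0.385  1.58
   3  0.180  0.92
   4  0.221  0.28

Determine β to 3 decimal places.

Material balance + equilibrium reduce to Σ zᵢ(Kᵢ−1)/(1+β(Kᵢ−1)) = 0.
Feasibility: ΣzᵢKᵢ = 1.204, Σzᵢ/Kᵢ = 1.353 — both > 1, two phases present.
Newton iteration, β⁰ = 0.5:
  β = 0.500: g = 0.0228, g' = -0.419 → β = 0.554
  β = 0.554: g = -0.0008, g' = -0.449 → β = 0.553
Converged at β = 0.553.

β = 0.553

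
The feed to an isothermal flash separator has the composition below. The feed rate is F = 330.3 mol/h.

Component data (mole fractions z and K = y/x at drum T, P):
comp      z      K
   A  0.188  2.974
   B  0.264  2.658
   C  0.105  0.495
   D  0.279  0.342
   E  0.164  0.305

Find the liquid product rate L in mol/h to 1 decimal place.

Let ψ = V/F and solve Σ zᵢ(Kᵢ−1)/(1+ψ(Kᵢ−1)) = 0.
g(0) = ΣzᵢKᵢ − 1 = 0.458 and g(1) = 1 − Σzᵢ/Kᵢ = -0.728, so a root lies in (0, 1).
Newton iteration, ψ⁰ = 0.5:
  ψ = 0.500: g = -0.0931, g' = -0.905 → ψ = 0.397
Converged at ψ = 0.397.
Then V = ψ·F = 0.3968·330.3 = 131.1 mol/h and L = F − V = 199.2 mol/h.

L = 199.2 mol/h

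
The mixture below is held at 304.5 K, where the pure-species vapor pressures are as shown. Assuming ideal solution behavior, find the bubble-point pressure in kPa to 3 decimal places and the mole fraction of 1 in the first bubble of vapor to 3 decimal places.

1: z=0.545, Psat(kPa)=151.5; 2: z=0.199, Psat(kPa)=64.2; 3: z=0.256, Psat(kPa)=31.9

At the bubble point ψ → 0, so ΣzᵢKᵢ = 1 with Kᵢ = Pᵢˢᵃᵗ/P ⇒ P = ΣzᵢPᵢˢᵃᵗ.
P = 0.545·151.5 + 0.199·64.2 + 0.256·31.9 = 103.510 kPa
yᵢ = zᵢPᵢˢᵃᵗ/P ⇒ y_1 = 0.545·151.5/103.510 = 0.798

Pbub = 103.510 kPa, y_1 = 0.798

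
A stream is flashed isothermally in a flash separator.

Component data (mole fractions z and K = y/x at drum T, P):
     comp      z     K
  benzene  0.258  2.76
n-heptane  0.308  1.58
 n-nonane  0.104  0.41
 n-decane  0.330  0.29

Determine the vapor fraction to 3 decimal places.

Newton iteration, ψ⁰ = 0.32:
  ψ = 0.320: g = 0.0623, g' = -0.734 → ψ = 0.405
Converged at ψ = 0.405.

ψ = 0.405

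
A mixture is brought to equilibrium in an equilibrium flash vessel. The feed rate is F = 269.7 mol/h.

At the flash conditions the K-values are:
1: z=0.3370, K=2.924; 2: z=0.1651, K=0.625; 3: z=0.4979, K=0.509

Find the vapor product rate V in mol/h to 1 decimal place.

V = 103.3 mol/h

Newton–Raphson from V/F = 0.5:
  V/F = 0.5000: g = -0.06974, g' = -0.5701 → V/F = 0.3777
  V/F = 0.3777: g = 0.00327, g' = -0.6309 → V/F = 0.3829
Converged at V/F = 0.3829.
Then V = V/F·F = 0.3829·269.7 = 103.3 mol/h and L = F − V = 166.4 mol/h.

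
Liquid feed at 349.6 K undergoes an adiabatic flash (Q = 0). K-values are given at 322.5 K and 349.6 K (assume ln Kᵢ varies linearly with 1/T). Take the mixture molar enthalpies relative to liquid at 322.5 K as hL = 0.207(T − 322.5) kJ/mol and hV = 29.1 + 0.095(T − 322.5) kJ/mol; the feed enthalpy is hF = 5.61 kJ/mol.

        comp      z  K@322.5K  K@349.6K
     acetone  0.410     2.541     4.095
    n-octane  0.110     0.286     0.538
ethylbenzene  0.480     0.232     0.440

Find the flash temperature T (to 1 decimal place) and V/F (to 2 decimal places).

T = 324.0 K, V/F = 0.18

Adiabatic flash: solve Rachford–Rice at each trial T, then check hF = ψ·hV(T) + (1−ψ)·hL(T).
  T = 322.5 K: K = (2.541, 0.286, 0.232), RR gives ψ = 0.158, H_out = 4.598 kJ/mol
  T = 349.6 K: K = (4.095, 0.538, 0.440), RR gives ψ = 0.565, H_out = 20.327 kJ/mol
  T = 336.1 K: K = (3.260, 0.398, 0.324), RR gives ψ = 0.358, H_out = 12.679 kJ/mol
  T = 329.3 K: K = (2.885, 0.338, 0.275), RR gives ψ = 0.262, H_out = 8.829 kJ/mol
  T = 325.9 K: K = (2.710, 0.311, 0.253), RR gives ψ = 0.212, H_out = 6.783 kJ/mol
  T = 324.2 K: K = (2.624, 0.298, 0.242), RR gives ψ = 0.185, H_out = 5.711 kJ/mol
Linear interpolation between T = 322.5 (H_out = 4.598) and T = 324.2 (H_out = 5.711) on hF = 5.61 gives T ≈ 324.0 K, at which ψ = 0.18.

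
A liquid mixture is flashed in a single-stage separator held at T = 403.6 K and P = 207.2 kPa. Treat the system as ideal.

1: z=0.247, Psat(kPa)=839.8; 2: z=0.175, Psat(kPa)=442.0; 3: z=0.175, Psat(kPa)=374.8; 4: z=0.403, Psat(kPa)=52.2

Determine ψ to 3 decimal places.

ψ = 0.540

Raoult's law: Kᵢ = Pᵢˢᵃᵗ/P = Pᵢˢᵃᵗ/207.2.
  K_1 = 839.8/207.2 = 4.05309, K_2 = 442.0/207.2 = 2.13320, K_3 = 374.8/207.2 = 1.80888, K_4 = 52.2/207.2 = 0.25193
Iterate (Newton) starting at ψ = 0.56:
  ψ = 0.560: g = -0.0218, g' = -1.120 → ψ = 0.541
  ψ = 0.541: g = -0.0001, g' = -1.105 → ψ = 0.540
Converged at ψ = 0.540.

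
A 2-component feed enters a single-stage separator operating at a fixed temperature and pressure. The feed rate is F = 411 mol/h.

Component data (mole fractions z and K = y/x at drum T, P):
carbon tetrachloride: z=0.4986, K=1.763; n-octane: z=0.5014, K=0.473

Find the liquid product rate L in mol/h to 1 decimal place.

Material balance + equilibrium reduce to Σ zᵢ(Kᵢ−1)/(1+ψ(Kᵢ−1)) = 0.
Feasibility: ΣzᵢKᵢ = 1.1162, Σzᵢ/Kᵢ = 1.3429 — both > 1, two phases present.
Iterate (Newton) starting at ψ = 0.5:
  ψ = 0.5000: g = -0.08340, g' = -0.4088 → ψ = 0.2960
  ψ = 0.2960: g = -0.00273, g' = -0.3886 → ψ = 0.2890
Converged at ψ = 0.2890.
Then V = ψ·F = 0.2890·411 = 118.8 mol/h and L = F − V = 292.2 mol/h.

L = 292.2 mol/h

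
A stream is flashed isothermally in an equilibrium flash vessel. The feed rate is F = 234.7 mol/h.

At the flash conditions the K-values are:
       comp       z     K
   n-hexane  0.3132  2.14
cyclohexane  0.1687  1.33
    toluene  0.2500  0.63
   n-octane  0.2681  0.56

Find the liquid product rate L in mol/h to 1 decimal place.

L = 109.5 mol/h

Let ψ = V/F and solve Σ zᵢ(Kᵢ−1)/(1+ψ(Kᵢ−1)) = 0.
Feasibility: ΣzᵢKᵢ = 1.2023, Σzᵢ/Kᵢ = 1.1488 — both > 1, two phases present.
Newton iteration, ψ⁰ = 0.67:
  ψ = 0.6700: g = -0.04224, g' = -0.3080 → ψ = 0.5329
  ψ = 0.5329: g = 0.00016, g' = -0.3125 → ψ = 0.5334
Converged at ψ = 0.5334.
Then V = ψ·F = 0.5334·234.7 = 125.2 mol/h and L = F − V = 109.5 mol/h.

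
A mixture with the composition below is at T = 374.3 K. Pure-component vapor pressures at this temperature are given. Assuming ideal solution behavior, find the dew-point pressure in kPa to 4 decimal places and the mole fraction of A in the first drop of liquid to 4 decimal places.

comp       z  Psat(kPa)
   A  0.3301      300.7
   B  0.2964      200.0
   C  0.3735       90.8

Pdew = 149.4052 kPa, x_A = 0.1640

At the dew point ψ → 1, so Σzᵢ/Kᵢ = 1 with Kᵢ = Pᵢˢᵃᵗ/P ⇒ 1/P = Σzᵢ/Pᵢˢᵃᵗ.
1/P = 0.3301/300.7 + 0.2964/200.0 + 0.3735/90.8 = 0.0066932 ⇒ P = 149.4052 kPa
xᵢ = zᵢP/Pᵢˢᵃᵗ ⇒ x_A = 0.3301·149.4052/300.7 = 0.1640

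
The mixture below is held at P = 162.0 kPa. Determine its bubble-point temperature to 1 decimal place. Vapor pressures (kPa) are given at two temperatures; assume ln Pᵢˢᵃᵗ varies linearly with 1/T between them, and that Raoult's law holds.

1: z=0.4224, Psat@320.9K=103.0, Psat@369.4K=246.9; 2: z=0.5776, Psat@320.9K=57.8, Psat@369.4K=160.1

Bubble-point temperature: ΣzᵢPᵢˢᵃᵗ(T) = P. Interpolate ln Pᵢˢᵃᵗ = aᵢ + bᵢ/T.
  T = 320.9 K: ΣzᵢPᵢˢᵃᵗ = 76.89 kPa
  T = 369.4 K: ΣzᵢPᵢˢᵃᵗ = 196.76 kPa
  T = 345.1 K: ΣzᵢPᵢˢᵃᵗ = 126.93 kPa
  T = 357.2 K: ΣzᵢPᵢˢᵃᵗ = 159.05 kPa
  T = 363.3 K: ΣzᵢPᵢˢᵃᵗ = 177.22 kPa
  T = 360.2 K: ΣzᵢPᵢˢᵃᵗ = 167.81 kPa
  T = 358.7 K: ΣzᵢPᵢˢᵃᵗ = 163.39 kPa
Interpolating between 357.2 K and 358.7 K gives T ≈ 358.2 K.

T = 358.2 K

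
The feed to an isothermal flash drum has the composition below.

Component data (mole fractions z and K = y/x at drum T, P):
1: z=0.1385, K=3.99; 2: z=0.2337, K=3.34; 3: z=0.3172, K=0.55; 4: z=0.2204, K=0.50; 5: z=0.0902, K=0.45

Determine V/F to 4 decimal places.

Rachford–Rice: g(V/F) = Σ zᵢ(Kᵢ−1)/(1+V/F(Kᵢ−1)) = 0.
Feasibility: ΣzᵢKᵢ = 1.6584, Σzᵢ/Kᵢ = 1.3227 — both > 1, two phases present.
Newton iteration, V/F⁰ = 0.5:
  V/F = 0.5000: g = 0.01844, g' = -0.7275 → V/F = 0.5254
  V/F = 0.5254: g = 0.00022, g' = -0.7103 → V/F = 0.5257
Converged at V/F = 0.5257.

V/F = 0.5257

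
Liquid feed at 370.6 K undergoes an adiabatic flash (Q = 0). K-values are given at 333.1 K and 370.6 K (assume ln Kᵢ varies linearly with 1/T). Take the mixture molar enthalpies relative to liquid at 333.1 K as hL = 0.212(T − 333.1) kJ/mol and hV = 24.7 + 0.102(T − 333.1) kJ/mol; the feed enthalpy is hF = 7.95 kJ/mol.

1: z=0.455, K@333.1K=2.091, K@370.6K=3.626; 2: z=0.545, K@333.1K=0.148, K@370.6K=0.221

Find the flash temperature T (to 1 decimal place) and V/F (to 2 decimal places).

Adiabatic flash: solve Rachford–Rice at each trial T, then check hF = ψ·hV(T) + (1−ψ)·hL(T).
  T = 333.1 K: K = (2.091, 0.148), RR gives ψ = 0.034, H_out = 0.852 kJ/mol
  T = 370.6 K: K = (3.626, 0.221), RR gives ψ = 0.377, H_out = 15.697 kJ/mol
  T = 351.9 K: K = (2.796, 0.183), RR gives ψ = 0.253, H_out = 9.721 kJ/mol
  T = 342.5 K: K = (2.428, 0.165), RR gives ψ = 0.163, H_out = 5.855 kJ/mol
  T = 347.2 K: K = (2.608, 0.174), RR gives ψ = 0.212, H_out = 7.892 kJ/mol
  T = 349.5 K: K = (2.699, 0.178), RR gives ψ = 0.233, H_out = 8.810 kJ/mol
Linear interpolation between T = 347.2 (H_out = 7.892) and T = 349.5 (H_out = 8.810) on hF = 7.95 gives T ≈ 347.3 K, at which ψ = 0.21.

T = 347.3 K, V/F = 0.21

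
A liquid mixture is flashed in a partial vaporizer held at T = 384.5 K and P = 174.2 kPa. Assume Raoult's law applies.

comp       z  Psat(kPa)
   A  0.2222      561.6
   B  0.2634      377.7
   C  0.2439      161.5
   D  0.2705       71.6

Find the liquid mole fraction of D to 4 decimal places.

Raoult's law: Kᵢ = Pᵢˢᵃᵗ/P = Pᵢˢᵃᵗ/174.2.
  K_A = 561.6/174.2 = 3.223881, K_B = 377.7/174.2 = 2.168197, K_C = 161.5/174.2 = 0.927095, K_D = 71.6/174.2 = 0.411022
Let β = V/F and solve Σ zᵢ(Kᵢ−1)/(1+β(Kᵢ−1)) = 0.
Feasibility: ΣzᵢKᵢ = 1.6247, Σzᵢ/Kᵢ = 1.1116 — both > 1, two phases present.
Newton iteration, β⁰ = 0.47:
  β = 0.4700: g = 0.20153, g' = -0.5933 → β = 0.8097
  β = 0.8097: g = 0.01113, g' = -0.5794 → β = 0.8289
  β = 0.8289: g = -0.00008, g' = -0.5884 → β = 0.8287
Converged at β = 0.8287.
Compositions from xᵢ = zᵢ/(1+β(Kᵢ−1)), yᵢ = Kᵢxᵢ:
  A: x = 0.0782, y = 0.2520
  B: x = 0.1338, y = 0.2902
  C: x = 0.2596, y = 0.2407
  D: x = 0.5284, y = 0.2172

x_D = 0.5284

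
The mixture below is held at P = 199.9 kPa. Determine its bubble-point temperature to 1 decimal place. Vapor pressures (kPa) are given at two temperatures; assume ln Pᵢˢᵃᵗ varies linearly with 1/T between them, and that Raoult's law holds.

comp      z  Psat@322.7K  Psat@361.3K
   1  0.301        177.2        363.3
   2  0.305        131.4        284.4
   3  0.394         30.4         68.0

Bubble-point temperature: ΣzᵢPᵢˢᵃᵗ(T) = P. Interpolate ln Pᵢˢᵃᵗ = aᵢ + bᵢ/T.
  T = 322.7 K: ΣzᵢPᵢˢᵃᵗ = 105.39 kPa
  T = 361.3 K: ΣzᵢPᵢˢᵃᵗ = 222.89 kPa
  T = 342.0 K: ΣzᵢPᵢˢᵃᵗ = 156.52 kPa
  T = 351.6 K: ΣzᵢPᵢˢᵃᵗ = 187.51 kPa
  T = 356.5 K: ΣzᵢPᵢˢᵃᵗ = 204.86 kPa
  T = 354.1 K: ΣzᵢPᵢˢᵃᵗ = 196.23 kPa
Interpolating between 354.1 K and 356.5 K gives T ≈ 355.1 K.

T = 355.1 K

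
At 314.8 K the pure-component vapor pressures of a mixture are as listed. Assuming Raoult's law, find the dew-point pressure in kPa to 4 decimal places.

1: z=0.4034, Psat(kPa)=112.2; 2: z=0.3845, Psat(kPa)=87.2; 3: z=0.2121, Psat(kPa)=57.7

Pdew = 85.6115 kPa

At the dew point ψ → 1, so Σzᵢ/Kᵢ = 1 with Kᵢ = Pᵢˢᵃᵗ/P ⇒ 1/P = Σzᵢ/Pᵢˢᵃᵗ.
1/P = 0.4034/112.2 + 0.3845/87.2 + 0.2121/57.7 = 0.0116807 ⇒ P = 85.6115 kPa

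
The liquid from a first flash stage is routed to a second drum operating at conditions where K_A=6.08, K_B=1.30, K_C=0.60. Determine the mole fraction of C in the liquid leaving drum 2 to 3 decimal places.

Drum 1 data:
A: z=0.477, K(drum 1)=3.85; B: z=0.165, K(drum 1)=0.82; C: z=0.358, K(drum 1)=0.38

Drum 1:
Material balance + equilibrium reduce to Σ zᵢ(Kᵢ−1)/(1+ψ₁(Kᵢ−1)) = 0.
Feasibility: ΣzᵢKᵢ = 2.108, Σzᵢ/Kᵢ = 1.267 — both > 1, two phases present.
Iterate (Newton) starting at ψ₁ = 0.35:
  ψ₁ = 0.350: g = 0.3654, g' = -1.202 → ψ₁ = 0.654
  ψ₁ = 0.654: g = 0.0676, g' = -0.869 → ψ₁ = 0.732
Converged at ψ₁ = 0.732.
Drum-1 compositions:
  A: x = 0.155, y = 0.595
  B: x = 0.190, y = 0.156
  C: x = 0.655, y = 0.249
Drum-2 feed = drum-1 liquid: z₂ = (0.1546, 0.1900, 0.6554).
Drum 2:
Rachford–Rice: g(ψ₂) = Σ zᵢ(Kᵢ−1)/(1+ψ₂(Kᵢ−1)) = 0.
Check two-phase: ΣzᵢKᵢ = 1.580 > 1 and Σzᵢ/Kᵢ = 1.264 > 1, so g(0) = 0.580 > 0 and g(1) = -0.264 < 0.
Newton–Raphson from ψ₂ = 0.5:
  ψ₂ = 0.500: g = -0.0563, g' = -0.495 → ψ₂ = 0.386
  ψ₂ = 0.386: g = 0.0061, g' = -0.615 → ψ₂ = 0.396
Converged at ψ₂ = 0.396.
  A: x = 0.051, y = 0.312
  B: x = 0.170, y = 0.221
  C: x = 0.779, y = 0.467

x_C (drum 2) = 0.779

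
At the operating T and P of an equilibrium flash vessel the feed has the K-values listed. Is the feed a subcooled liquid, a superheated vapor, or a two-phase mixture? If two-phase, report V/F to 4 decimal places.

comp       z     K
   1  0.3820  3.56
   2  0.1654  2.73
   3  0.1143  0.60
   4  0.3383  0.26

two-phase, V/F = 0.6136

ΣzᵢKᵢ = 1.9680; Σzᵢ/Kᵢ = 1.6595.
Both exceed 1, so a two-phase solution exists.
Newton iteration, ψ⁰ = 0.63:
  ψ = 0.6300: g = -0.01891, g' = -1.1629 → ψ = 0.6137
  ψ = 0.6137: g = -0.00012, g' = -1.1491 → ψ = 0.6136
Converged at ψ = 0.6136.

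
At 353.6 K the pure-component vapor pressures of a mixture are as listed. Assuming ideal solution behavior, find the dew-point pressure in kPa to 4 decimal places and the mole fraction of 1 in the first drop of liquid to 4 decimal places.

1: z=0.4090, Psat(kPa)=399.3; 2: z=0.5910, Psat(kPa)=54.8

At the dew point ψ → 1, so Σzᵢ/Kᵢ = 1 with Kᵢ = Pᵢˢᵃᵗ/P ⇒ 1/P = Σzᵢ/Pᵢˢᵃᵗ.
1/P = 0.4090/399.3 + 0.5910/54.8 = 0.0118090 ⇒ P = 84.6814 kPa
xᵢ = zᵢP/Pᵢˢᵃᵗ ⇒ x_1 = 0.4090·84.6814/399.3 = 0.0867

Pdew = 84.6814 kPa, x_1 = 0.0867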